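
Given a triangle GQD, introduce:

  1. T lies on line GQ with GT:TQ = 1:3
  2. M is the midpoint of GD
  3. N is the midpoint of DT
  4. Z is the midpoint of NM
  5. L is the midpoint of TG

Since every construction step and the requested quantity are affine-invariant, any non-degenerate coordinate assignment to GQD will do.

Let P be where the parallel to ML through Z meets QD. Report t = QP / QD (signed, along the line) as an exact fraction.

Assign G = (0, 0), Q = (1, 0), D = (0, 1) — the answer is frame-independent, so this choice is without loss of generality.
1. T lies on line GQ with GT:TQ = 1:3 ⇒ T = (1/4, 0)
2. M is the midpoint of GD ⇒ M = (0, 1/2)
3. N is the midpoint of DT ⇒ N = (1/8, 1/2)
4. Z is the midpoint of NM ⇒ Z = (1/16, 1/2)
5. L is the midpoint of TG ⇒ L = (1/8, 0)
through Z parallel to ML: direction (1/8, -1/2); meets QD at P = (-1/12, 13/12)
P = Q + t·(D−Q) with t = 13/12

t = 13/12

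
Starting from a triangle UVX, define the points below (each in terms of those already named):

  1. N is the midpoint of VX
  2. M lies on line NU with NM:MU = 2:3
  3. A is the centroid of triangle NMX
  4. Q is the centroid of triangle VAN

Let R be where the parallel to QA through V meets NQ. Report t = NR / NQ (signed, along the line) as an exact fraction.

t = 2

Set U = (0, 0), V = (1, 0), X = (0, 1); any affine frame gives the same invariant.
1. N is the midpoint of VX ⇒ N = (1/2, 1/2)
2. M lies on line NU with NM:MU = 2:3 ⇒ M = (3/10, 3/10)
3. A is the centroid of triangle NMX ⇒ A = (4/15, 3/5)
4. Q is the centroid of triangle VAN ⇒ Q = (53/90, 11/30)
through V parallel to QA: direction (-29/90, 7/30); meets NQ at R = (61/90, 7/30)
R = N + t·(Q−N) with t = 2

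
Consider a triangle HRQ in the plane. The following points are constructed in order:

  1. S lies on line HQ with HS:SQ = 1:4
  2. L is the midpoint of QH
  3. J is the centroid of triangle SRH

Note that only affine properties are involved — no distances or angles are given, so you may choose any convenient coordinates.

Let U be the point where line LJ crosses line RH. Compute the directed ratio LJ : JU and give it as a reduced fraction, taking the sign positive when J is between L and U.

Work in coordinates with H = (0, 0), R = (1, 0), Q = (0, 1).
1. S lies on line HQ with HS:SQ = 1:4 ⇒ S = (0, 1/5)
2. L is the midpoint of QH ⇒ L = (0, 1/2)
3. J is the centroid of triangle SRH ⇒ J = (1/3, 1/15)
line LJ meets RH at U = (5/13, 0)
J = L + t·(U−L) with t = 13/15, so LJ:JU = 13/15:2/15

LJ:JU = 13/2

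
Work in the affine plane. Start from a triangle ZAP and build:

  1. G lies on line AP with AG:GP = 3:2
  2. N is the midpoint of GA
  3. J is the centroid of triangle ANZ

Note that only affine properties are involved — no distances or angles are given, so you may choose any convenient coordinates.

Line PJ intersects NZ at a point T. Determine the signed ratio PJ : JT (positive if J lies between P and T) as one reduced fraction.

PJ:JT = -8

Choose coordinates Z = (0, 0), A = (1, 0), P = (0, 1).
1. G lies on line AP with AG:GP = 3:2 ⇒ G = (2/5, 3/5)
2. N is the midpoint of GA ⇒ N = (7/10, 3/10)
3. J is the centroid of triangle ANZ ⇒ J = (17/30, 1/10)
line PJ meets NZ at T = (119/240, 17/80)
J = P + t·(T−P) with t = 8/7, so PJ:JT = 8/7:-1/7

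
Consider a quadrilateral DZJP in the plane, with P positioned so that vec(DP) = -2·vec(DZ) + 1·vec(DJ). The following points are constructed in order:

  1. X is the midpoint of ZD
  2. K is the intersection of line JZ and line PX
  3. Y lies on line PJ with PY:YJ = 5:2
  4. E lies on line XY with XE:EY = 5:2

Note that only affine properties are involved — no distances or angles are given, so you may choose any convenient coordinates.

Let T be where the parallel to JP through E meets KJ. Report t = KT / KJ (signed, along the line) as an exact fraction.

Choose coordinates D = (0, 0), Z = (1, 0), J = (0, 1), P = (-2, 1).
1. X is the midpoint of ZD ⇒ X = (1/2, 0)
2. K is the intersection of line JZ and line PX ⇒ K = (4/3, -1/3)
3. Y lies on line PJ with PY:YJ = 5:2 ⇒ Y = (-4/7, 1)
4. E lies on line XY with XE:EY = 5:2 ⇒ E = (-13/49, 5/7)
through E parallel to JP: direction (-2, 0); meets KJ at T = (2/7, 5/7)
T = K + t·(J−K) with t = 11/14

t = 11/14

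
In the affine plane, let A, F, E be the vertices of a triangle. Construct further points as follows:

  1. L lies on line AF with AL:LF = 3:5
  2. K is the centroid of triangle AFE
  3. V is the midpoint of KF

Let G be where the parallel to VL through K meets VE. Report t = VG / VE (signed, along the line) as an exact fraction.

Work in coordinates with A = (0, 0), F = (1, 0), E = (0, 1).
1. L lies on line AF with AL:LF = 3:5 ⇒ L = (3/8, 0)
2. K is the centroid of triangle AFE ⇒ K = (1/3, 1/3)
3. V is the midpoint of KF ⇒ V = (2/3, 1/6)
through K parallel to VL: direction (-7/24, -1/6); meets VE at G = (8/17, 7/17)
G = V + t·(E−V) with t = 5/17

t = 5/17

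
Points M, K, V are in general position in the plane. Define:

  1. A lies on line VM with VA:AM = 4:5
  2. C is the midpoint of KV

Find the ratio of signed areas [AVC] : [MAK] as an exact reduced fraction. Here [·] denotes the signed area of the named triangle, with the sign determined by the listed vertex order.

[AVC]:[MAK] = 2/5

Assign M = (0, 0), K = (1, 0), V = (0, 1) — the answer is frame-independent, so this choice is without loss of generality.
1. A lies on line VM with VA:AM = 4:5 ⇒ A = (0, 5/9)
2. C is the midpoint of KV ⇒ C = (1/2, 1/2)
2·[AVC] = -2/9, 2·[MAK] = -5/9
[AVC]:[MAK] = -2/9:-5/9 = 2/5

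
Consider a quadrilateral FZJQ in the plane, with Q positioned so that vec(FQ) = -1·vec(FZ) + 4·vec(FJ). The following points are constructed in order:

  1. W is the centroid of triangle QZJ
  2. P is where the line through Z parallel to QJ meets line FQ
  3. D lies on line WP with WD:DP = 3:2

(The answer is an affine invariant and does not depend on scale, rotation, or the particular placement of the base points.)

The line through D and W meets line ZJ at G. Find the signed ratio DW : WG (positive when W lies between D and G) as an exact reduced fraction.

DW:WG = 33/5

Choose coordinates F = (0, 0), Z = (1, 0), J = (0, 1), Q = (-1, 4).
1. W is the centroid of triangle QZJ ⇒ W = (0, 5/3)
2. P is where the line through Z parallel to QJ meets line FQ ⇒ P = (-3, 12)
3. D lies on line WP with WD:DP = 3:2 ⇒ D = (-9/5, 118/15)
line DW meets ZJ at G = (3/11, 8/11)
W = D + t·(G−D) with t = 33/38, so DW:WG = 33/38:5/38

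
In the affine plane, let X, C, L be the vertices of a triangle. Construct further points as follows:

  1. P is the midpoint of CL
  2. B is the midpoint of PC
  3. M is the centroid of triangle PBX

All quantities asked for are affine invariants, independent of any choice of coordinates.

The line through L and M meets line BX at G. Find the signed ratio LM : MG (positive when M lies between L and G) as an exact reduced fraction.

Set X = (0, 0), C = (1, 0), L = (0, 1); any affine frame gives the same invariant.
1. P is the midpoint of CL ⇒ P = (1/2, 1/2)
2. B is the midpoint of PC ⇒ B = (3/4, 1/4)
3. M is the centroid of triangle PBX ⇒ M = (5/12, 1/4)
line LM meets BX at G = (15/32, 5/32)
M = L + t·(G−L) with t = 8/9, so LM:MG = 8/9:1/9

LM:MG = 8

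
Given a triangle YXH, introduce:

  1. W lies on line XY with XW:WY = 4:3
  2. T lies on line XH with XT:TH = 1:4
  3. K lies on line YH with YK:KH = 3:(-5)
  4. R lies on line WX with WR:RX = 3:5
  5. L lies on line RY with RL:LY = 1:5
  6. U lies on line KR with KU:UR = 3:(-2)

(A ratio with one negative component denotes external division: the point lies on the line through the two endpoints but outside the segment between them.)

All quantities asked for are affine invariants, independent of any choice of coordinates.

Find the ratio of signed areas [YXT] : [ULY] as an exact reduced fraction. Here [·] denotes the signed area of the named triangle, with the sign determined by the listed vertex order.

[YXT]:[ULY] = -28/225

Choose coordinates Y = (0, 0), X = (1, 0), H = (0, 1).
1. W lies on line XY with XW:WY = 4:3 ⇒ W = (3/7, 0)
2. T lies on line XH with XT:TH = 1:4 ⇒ T = (4/5, 1/5)
3. K lies on line YH with YK:KH = 3:(-5) ⇒ K = (0, -3/2)
4. R lies on line WX with WR:RX = 3:5 ⇒ R = (9/14, 0)
5. L lies on line RY with RL:LY = 1:5 ⇒ L = (15/28, 0)
6. U lies on line KR with KU:UR = 3:(-2) ⇒ U = (27/14, 3)
2·[YXT] = 1/5, 2·[ULY] = -45/28
[YXT]:[ULY] = 1/5:-45/28 = -28/225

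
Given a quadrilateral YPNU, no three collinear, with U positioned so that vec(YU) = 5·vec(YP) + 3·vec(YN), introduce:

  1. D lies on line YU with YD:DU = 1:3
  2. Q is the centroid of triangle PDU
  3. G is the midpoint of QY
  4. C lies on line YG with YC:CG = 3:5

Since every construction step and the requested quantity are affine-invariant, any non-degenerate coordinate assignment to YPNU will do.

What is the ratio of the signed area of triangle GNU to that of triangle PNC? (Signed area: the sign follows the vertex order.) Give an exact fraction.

[GNU]:[PNC] = -206/15

Work in coordinates with Y = (0, 0), P = (1, 0), N = (0, 1), U = (5, 3).
1. D lies on line YU with YD:DU = 1:3 ⇒ D = (5/4, 3/4)
2. Q is the centroid of triangle PDU ⇒ Q = (29/12, 5/4)
3. G is the midpoint of QY ⇒ G = (29/24, 5/8)
4. C lies on line YG with YC:CG = 3:5 ⇒ C = (29/64, 15/64)
2·[GNU] = -103/24, 2·[PNC] = 5/16
[GNU]:[PNC] = -103/24:5/16 = -206/15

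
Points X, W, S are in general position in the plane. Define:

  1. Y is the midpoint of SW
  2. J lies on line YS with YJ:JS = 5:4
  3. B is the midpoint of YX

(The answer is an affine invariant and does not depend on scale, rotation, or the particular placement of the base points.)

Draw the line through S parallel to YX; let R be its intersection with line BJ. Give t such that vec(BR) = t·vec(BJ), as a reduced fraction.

t = 9/5

Choose coordinates X = (0, 0), W = (1, 0), S = (0, 1).
1. Y is the midpoint of SW ⇒ Y = (1/2, 1/2)
2. J lies on line YS with YJ:JS = 5:4 ⇒ J = (2/9, 7/9)
3. B is the midpoint of YX ⇒ B = (1/4, 1/4)
through S parallel to YX: direction (-1/2, -1/2); meets BJ at R = (1/5, 6/5)
R = B + t·(J−B) with t = 9/5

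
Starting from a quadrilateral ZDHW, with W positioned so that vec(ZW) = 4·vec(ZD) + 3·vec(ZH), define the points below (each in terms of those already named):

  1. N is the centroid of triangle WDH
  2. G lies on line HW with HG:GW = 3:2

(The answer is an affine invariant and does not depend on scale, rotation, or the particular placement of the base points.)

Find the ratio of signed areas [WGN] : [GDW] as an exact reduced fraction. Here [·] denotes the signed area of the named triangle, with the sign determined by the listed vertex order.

[WGN]:[GDW] = 1/3

Set Z = (0, 0), D = (1, 0), H = (0, 1), W = (4, 3); any affine frame gives the same invariant.
1. N is the centroid of triangle WDH ⇒ N = (5/3, 4/3)
2. G lies on line HW with HG:GW = 3:2 ⇒ G = (12/5, 11/5)
2·[WGN] = 4/5, 2·[GDW] = 12/5
[WGN]:[GDW] = 4/5:12/5 = 1/3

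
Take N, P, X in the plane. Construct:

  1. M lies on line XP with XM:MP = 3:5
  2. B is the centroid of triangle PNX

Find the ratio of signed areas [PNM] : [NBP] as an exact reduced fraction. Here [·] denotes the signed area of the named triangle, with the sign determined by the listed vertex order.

Assign N = (0, 0), P = (1, 0), X = (0, 1) — the answer is frame-independent, so this choice is without loss of generality.
1. M lies on line XP with XM:MP = 3:5 ⇒ M = (3/8, 5/8)
2. B is the centroid of triangle PNX ⇒ B = (1/3, 1/3)
2·[PNM] = -5/8, 2·[NBP] = -1/3
[PNM]:[NBP] = -5/8:-1/3 = 15/8

[PNM]:[NBP] = 15/8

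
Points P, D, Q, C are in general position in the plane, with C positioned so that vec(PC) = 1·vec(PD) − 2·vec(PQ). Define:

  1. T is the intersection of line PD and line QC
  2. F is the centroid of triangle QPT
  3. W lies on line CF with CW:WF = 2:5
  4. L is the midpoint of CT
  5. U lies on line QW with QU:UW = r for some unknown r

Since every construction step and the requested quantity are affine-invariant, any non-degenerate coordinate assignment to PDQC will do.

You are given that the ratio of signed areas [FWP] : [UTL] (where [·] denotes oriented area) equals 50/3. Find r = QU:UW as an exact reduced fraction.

r = 3

Assign P = (0, 0), D = (1, 0), Q = (0, 1), C = (1, -2) — the answer is frame-independent, so this choice is without loss of generality.
1. T is the intersection of line PD and line QC ⇒ T = (1/3, 0)
2. F is the centroid of triangle QPT ⇒ F = (1/9, 1/3)
3. W lies on line CF with CW:WF = 2:5 ⇒ W = (47/63, -4/3)
4. L is the midpoint of CT ⇒ L = (2/3, -1)
5. With QU:UW = r, write λ = r/(r+1) so U = Q + λ·(W−Q); U is affine-linear in λ
Every point depending on U is an affine combination of U and λ-independent points, so each such coordinate is linear in λ; the λ² term in each signed area is a multiple of (W−Q)×(W−Q) = 0, so 2·[FWP] and 2·[UTL] are each linear in λ. Evaluating at λ=0 and λ=1:
  2·[FWP] = -25/63,   2·[UTL] = -2/63·λ
So [FWP]:[UTL] = (-25/63) / (-2/63·λ). Setting this equal to 50/3:
  -25/63 = 50/3·(-2/63·λ)  ⇒  λ = 3/4
Then r = λ/(1−λ) = (3/4)/(1/4) = 3. Check: with r = 3, U = (47/84, -3/4) and [FWP]:[UTL] = 50/3 as required.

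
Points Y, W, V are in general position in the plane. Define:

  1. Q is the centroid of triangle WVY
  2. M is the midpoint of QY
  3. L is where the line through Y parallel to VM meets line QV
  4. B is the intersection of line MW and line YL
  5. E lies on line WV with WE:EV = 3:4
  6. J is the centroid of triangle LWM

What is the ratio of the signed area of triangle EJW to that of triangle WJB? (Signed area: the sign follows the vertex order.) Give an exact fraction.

Assign Y = (0, 0), W = (1, 0), V = (0, 1) — the answer is frame-independent, so this choice is without loss of generality.
1. Q is the centroid of triangle WVY ⇒ Q = (1/3, 1/3)
2. M is the midpoint of QY ⇒ M = (1/6, 1/6)
3. L is where the line through Y parallel to VM meets line QV ⇒ L = (-1/3, 5/3)
4. B is the intersection of line MW and line YL ⇒ B = (-1/24, 5/24)
5. E lies on line WV with WE:EV = 3:4 ⇒ E = (4/7, 3/7)
6. J is the centroid of triangle LWM ⇒ J = (5/18, 11/18)
2·[EJW] = 1/21, 2·[WJB] = 35/72
[EJW]:[WJB] = 1/21:35/72 = 24/245

[EJW]:[WJB] = 24/245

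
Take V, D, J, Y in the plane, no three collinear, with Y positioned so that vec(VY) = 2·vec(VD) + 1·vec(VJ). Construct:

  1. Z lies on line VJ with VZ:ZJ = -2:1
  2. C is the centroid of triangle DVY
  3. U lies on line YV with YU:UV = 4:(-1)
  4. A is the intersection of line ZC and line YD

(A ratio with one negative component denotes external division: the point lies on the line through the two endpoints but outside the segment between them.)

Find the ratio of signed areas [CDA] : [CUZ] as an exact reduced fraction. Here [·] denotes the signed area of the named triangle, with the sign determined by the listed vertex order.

Work in coordinates with V = (0, 0), D = (1, 0), J = (0, 1), Y = (2, 1).
1. Z lies on line VJ with VZ:ZJ = -2:1 ⇒ Z = (0, 2)
2. C is the centroid of triangle DVY ⇒ C = (1, 1/3)
3. U lies on line YV with YU:UV = 4:(-1) ⇒ U = (-2/3, -1/3)
4. A is the intersection of line ZC and line YD ⇒ A = (9/8, 1/8)
2·[CDA] = 1/24, 2·[CUZ] = -31/9
[CDA]:[CUZ] = 1/24:-31/9 = -3/248

[CDA]:[CUZ] = -3/248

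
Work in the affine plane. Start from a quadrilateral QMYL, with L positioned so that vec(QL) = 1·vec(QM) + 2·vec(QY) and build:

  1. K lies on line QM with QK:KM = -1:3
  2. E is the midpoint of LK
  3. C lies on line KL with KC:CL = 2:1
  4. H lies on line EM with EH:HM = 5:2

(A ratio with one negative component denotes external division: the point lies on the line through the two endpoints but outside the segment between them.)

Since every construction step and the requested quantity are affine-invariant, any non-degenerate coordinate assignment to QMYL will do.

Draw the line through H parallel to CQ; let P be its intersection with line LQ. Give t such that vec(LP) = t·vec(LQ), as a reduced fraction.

Set Q = (0, 0), M = (1, 0), Y = (0, 1), L = (1, 2); any affine frame gives the same invariant.
1. K lies on line QM with QK:KM = -1:3 ⇒ K = (-1/2, 0)
2. E is the midpoint of LK ⇒ E = (1/4, 1)
3. C lies on line KL with KC:CL = 2:1 ⇒ C = (1/2, 4/3)
4. H lies on line EM with EH:HM = 5:2 ⇒ H = (11/14, 2/7)
through H parallel to CQ: direction (-1/2, -4/3); meets LQ at P = (19/7, 38/7)
P = L + t·(Q−L) with t = -12/7

t = -12/7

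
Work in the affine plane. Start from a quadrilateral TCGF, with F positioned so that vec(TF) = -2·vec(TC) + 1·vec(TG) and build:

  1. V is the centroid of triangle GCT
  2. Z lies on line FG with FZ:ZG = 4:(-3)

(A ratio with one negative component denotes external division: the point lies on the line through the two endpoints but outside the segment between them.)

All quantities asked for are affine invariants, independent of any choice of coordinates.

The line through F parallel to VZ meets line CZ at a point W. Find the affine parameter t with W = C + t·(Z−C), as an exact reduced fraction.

Choose coordinates T = (0, 0), C = (1, 0), G = (0, 1), F = (-2, 1).
1. V is the centroid of triangle GCT ⇒ V = (1/3, 1/3)
2. Z lies on line FG with FZ:ZG = 4:(-3) ⇒ Z = (6, 1)
through F parallel to VZ: direction (17/3, 2/3); meets CZ at W = (122/7, 23/7)
W = C + t·(Z−C) with t = 23/7

t = 23/7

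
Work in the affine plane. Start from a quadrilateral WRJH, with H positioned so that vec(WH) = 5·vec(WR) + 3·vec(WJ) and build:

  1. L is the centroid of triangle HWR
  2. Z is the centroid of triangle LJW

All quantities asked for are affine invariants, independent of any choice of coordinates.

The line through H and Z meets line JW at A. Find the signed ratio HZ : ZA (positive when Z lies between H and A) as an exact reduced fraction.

HZ:ZA = 13/2

Assign W = (0, 0), R = (1, 0), J = (0, 1), H = (5, 3) — the answer is frame-independent, so this choice is without loss of generality.
1. L is the centroid of triangle HWR ⇒ L = (2, 1)
2. Z is the centroid of triangle LJW ⇒ Z = (2/3, 2/3)
line HZ meets JW at A = (0, 4/13)
Z = H + t·(A−H) with t = 13/15, so HZ:ZA = 13/15:2/15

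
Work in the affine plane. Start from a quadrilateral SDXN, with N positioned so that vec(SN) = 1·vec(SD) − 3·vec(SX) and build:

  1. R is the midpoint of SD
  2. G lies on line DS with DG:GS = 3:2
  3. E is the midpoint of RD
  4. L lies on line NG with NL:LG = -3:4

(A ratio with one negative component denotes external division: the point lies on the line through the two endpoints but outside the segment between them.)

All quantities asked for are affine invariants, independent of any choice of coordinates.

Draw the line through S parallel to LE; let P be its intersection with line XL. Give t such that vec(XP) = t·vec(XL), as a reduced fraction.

Work in coordinates with S = (0, 0), D = (1, 0), X = (0, 1), N = (1, -3).
1. R is the midpoint of SD ⇒ R = (1/2, 0)
2. G lies on line DS with DG:GS = 3:2 ⇒ G = (2/5, 0)
3. E is the midpoint of RD ⇒ E = (3/4, 0)
4. L lies on line NG with NL:LG = -3:4 ⇒ L = (14/5, -12)
through S parallel to LE: direction (-41/20, 12); meets XL at P = (-574/695, 672/139)
P = X + t·(L−X) with t = -41/139

t = -41/139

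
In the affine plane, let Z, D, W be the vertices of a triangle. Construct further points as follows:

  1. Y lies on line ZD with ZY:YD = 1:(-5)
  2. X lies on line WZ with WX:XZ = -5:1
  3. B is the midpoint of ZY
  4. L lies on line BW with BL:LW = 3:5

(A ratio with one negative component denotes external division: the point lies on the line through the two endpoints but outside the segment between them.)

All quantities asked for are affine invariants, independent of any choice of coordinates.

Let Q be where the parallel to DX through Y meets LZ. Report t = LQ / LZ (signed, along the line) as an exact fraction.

t = 85/101

Assign Z = (0, 0), D = (1, 0), W = (0, 1) — the answer is frame-independent, so this choice is without loss of generality.
1. Y lies on line ZD with ZY:YD = 1:(-5) ⇒ Y = (-1/4, 0)
2. X lies on line WZ with WX:XZ = -5:1 ⇒ X = (0, -1/4)
3. B is the midpoint of ZY ⇒ B = (-1/8, 0)
4. L lies on line BW with BL:LW = 3:5 ⇒ L = (-5/64, 3/8)
through Y parallel to DX: direction (-1, -1/4); meets LZ at Q = (-5/404, 6/101)
Q = L + t·(Z−L) with t = 85/101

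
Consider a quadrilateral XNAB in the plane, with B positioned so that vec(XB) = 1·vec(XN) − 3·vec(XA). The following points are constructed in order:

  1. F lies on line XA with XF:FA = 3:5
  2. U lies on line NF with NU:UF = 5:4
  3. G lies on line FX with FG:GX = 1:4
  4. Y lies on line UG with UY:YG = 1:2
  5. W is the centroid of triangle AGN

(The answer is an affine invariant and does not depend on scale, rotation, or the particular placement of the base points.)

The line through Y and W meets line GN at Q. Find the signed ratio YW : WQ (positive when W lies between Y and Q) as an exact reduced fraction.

YW:WQ = -37/42

Set X = (0, 0), N = (1, 0), A = (0, 1), B = (1, -3); any affine frame gives the same invariant.
1. F lies on line XA with XF:FA = 3:5 ⇒ F = (0, 3/8)
2. U lies on line NF with NU:UF = 5:4 ⇒ U = (4/9, 5/24)
3. G lies on line FX with FG:GX = 1:4 ⇒ G = (0, 3/10)
4. Y lies on line UG with UY:YG = 1:2 ⇒ Y = (8/27, 43/180)
5. W is the centroid of triangle AGN ⇒ W = (1/3, 13/30)
line YW meets GN at Q = (97/333, 118/555)
W = Y + t·(Q−Y) with t = -37/5, so YW:WQ = -37/5:42/5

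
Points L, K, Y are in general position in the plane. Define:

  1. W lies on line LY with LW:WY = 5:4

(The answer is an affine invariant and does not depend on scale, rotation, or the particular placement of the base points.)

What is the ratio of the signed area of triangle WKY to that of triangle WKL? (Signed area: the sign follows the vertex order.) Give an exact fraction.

[WKY]:[WKL] = -4/5

Assign L = (0, 0), K = (1, 0), Y = (0, 1) — the answer is frame-independent, so this choice is without loss of generality.
1. W lies on line LY with LW:WY = 5:4 ⇒ W = (0, 5/9)
2·[WKY] = 4/9, 2·[WKL] = -5/9
[WKY]:[WKL] = 4/9:-5/9 = -4/5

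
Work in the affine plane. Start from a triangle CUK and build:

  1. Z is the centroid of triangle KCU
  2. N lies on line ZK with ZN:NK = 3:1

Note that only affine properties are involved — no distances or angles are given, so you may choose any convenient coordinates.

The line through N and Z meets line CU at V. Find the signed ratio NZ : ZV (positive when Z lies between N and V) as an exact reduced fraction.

Set C = (0, 0), U = (1, 0), K = (0, 1); any affine frame gives the same invariant.
1. Z is the centroid of triangle KCU ⇒ Z = (1/3, 1/3)
2. N lies on line ZK with ZN:NK = 3:1 ⇒ N = (1/12, 5/6)
line NZ meets CU at V = (1/2, 0)
Z = N + t·(V−N) with t = 3/5, so NZ:ZV = 3/5:2/5

NZ:ZV = 3/2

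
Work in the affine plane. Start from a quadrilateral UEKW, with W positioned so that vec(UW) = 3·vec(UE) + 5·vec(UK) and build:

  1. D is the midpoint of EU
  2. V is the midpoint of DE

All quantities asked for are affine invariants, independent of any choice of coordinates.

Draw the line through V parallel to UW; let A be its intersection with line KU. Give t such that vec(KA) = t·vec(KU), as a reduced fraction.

Work in coordinates with U = (0, 0), E = (1, 0), K = (0, 1), W = (3, 5).
1. D is the midpoint of EU ⇒ D = (1/2, 0)
2. V is the midpoint of DE ⇒ V = (3/4, 0)
through V parallel to UW: direction (3, 5); meets KU at A = (0, -5/4)
A = K + t·(U−K) with t = 9/4

t = 9/4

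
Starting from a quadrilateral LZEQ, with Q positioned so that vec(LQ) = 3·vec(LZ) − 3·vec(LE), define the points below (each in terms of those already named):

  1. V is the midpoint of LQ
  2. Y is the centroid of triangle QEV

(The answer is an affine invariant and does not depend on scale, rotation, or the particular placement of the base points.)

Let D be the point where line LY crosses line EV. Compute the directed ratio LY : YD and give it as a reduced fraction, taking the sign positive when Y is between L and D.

Assign L = (0, 0), Z = (1, 0), E = (0, 1), Q = (3, -3) — the answer is frame-independent, so this choice is without loss of generality.
1. V is the midpoint of LQ ⇒ V = (3/2, -3/2)
2. Y is the centroid of triangle QEV ⇒ Y = (3/2, -7/6)
line LY meets EV at D = (9/8, -7/8)
Y = L + t·(D−L) with t = 4/3, so LY:YD = 4/3:-1/3

LY:YD = -4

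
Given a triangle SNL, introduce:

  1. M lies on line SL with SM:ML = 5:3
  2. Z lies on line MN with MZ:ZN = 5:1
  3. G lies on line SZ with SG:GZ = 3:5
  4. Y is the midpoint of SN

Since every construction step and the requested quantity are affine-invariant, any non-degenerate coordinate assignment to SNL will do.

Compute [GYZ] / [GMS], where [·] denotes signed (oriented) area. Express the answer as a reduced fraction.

[GYZ]:[GMS] = 1/6

Work in coordinates with S = (0, 0), N = (1, 0), L = (0, 1).
1. M lies on line SL with SM:ML = 5:3 ⇒ M = (0, 5/8)
2. Z lies on line MN with MZ:ZN = 5:1 ⇒ Z = (5/6, 5/48)
3. G lies on line SZ with SG:GZ = 3:5 ⇒ G = (5/16, 5/128)
4. Y is the midpoint of SN ⇒ Y = (1/2, 0)
2·[GYZ] = 25/768, 2·[GMS] = 25/128
[GYZ]:[GMS] = 25/768:25/128 = 1/6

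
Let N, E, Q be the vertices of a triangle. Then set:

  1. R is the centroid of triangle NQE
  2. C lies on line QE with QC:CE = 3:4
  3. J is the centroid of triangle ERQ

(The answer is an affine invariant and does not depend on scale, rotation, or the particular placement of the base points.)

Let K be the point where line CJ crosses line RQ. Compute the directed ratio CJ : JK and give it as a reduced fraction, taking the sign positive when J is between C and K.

CJ:JK = 2/7

Choose coordinates N = (0, 0), E = (1, 0), Q = (0, 1).
1. R is the centroid of triangle NQE ⇒ R = (1/3, 1/3)
2. C lies on line QE with QC:CE = 3:4 ⇒ C = (3/7, 4/7)
3. J is the centroid of triangle ERQ ⇒ J = (4/9, 4/9)
line CJ meets RQ at K = (1/2, 0)
J = C + t·(K−C) with t = 2/9, so CJ:JK = 2/9:7/9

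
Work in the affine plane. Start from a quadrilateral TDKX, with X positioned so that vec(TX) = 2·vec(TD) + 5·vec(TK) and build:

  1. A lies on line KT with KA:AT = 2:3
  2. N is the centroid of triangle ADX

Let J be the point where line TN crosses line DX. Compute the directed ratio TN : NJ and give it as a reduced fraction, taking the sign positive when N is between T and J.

Choose coordinates T = (0, 0), D = (1, 0), K = (0, 1), X = (2, 5).
1. A lies on line KT with KA:AT = 2:3 ⇒ A = (0, 3/5)
2. N is the centroid of triangle ADX ⇒ N = (1, 28/15)
line TN meets DX at J = (75/47, 140/47)
N = T + t·(J−T) with t = 47/75, so TN:NJ = 47/75:28/75

TN:NJ = 47/28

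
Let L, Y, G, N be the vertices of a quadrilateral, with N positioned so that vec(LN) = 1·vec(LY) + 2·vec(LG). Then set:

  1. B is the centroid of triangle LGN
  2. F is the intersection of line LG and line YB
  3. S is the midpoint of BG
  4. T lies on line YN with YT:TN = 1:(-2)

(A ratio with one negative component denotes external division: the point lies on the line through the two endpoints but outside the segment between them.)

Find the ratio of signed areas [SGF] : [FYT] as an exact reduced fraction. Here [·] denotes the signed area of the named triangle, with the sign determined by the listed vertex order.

Work in coordinates with L = (0, 0), Y = (1, 0), G = (0, 1), N = (1, 2).
1. B is the centroid of triangle LGN ⇒ B = (1/3, 1)
2. F is the intersection of line LG and line YB ⇒ F = (0, 3/2)
3. S is the midpoint of BG ⇒ S = (1/6, 1)
4. T lies on line YN with YT:TN = 1:(-2) ⇒ T = (1, -2)
2·[SGF] = -1/12, 2·[FYT] = -2
[SGF]:[FYT] = -1/12:-2 = 1/24

[SGF]:[FYT] = 1/24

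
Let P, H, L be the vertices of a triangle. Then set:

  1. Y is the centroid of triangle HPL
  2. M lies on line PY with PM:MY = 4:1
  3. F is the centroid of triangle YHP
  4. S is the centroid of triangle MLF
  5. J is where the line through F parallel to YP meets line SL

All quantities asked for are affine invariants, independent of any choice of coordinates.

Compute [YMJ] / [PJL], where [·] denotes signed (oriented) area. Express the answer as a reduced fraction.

Assign P = (0, 0), H = (1, 0), L = (0, 1) — the answer is frame-independent, so this choice is without loss of generality.
1. Y is the centroid of triangle HPL ⇒ Y = (1/3, 1/3)
2. M lies on line PY with PM:MY = 4:1 ⇒ M = (4/15, 4/15)
3. F is the centroid of triangle YHP ⇒ F = (4/9, 1/9)
4. S is the centroid of triangle MLF ⇒ S = (32/135, 62/135)
5. J is where the line through F parallel to YP meets line SL ⇒ J = (128/315, 23/315)
2·[YMJ] = 1/45, 2·[PJL] = 128/315
[YMJ]:[PJL] = 1/45:128/315 = 7/128

[YMJ]:[PJL] = 7/128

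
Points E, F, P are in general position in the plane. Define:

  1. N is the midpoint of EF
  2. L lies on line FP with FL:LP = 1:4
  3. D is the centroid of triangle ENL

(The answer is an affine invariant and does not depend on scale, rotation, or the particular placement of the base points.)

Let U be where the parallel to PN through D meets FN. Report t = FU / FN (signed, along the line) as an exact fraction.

t = 16/15

Set E = (0, 0), F = (1, 0), P = (0, 1); any affine frame gives the same invariant.
1. N is the midpoint of EF ⇒ N = (1/2, 0)
2. L lies on line FP with FL:LP = 1:4 ⇒ L = (4/5, 1/5)
3. D is the centroid of triangle ENL ⇒ D = (13/30, 1/15)
through D parallel to PN: direction (1/2, -1); meets FN at U = (7/15, 0)
U = F + t·(N−F) with t = 16/15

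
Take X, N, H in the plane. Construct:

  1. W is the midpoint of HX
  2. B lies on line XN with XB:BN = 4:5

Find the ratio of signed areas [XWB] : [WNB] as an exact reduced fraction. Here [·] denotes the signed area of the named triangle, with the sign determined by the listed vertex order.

[XWB]:[WNB] = 4/5

Assign X = (0, 0), N = (1, 0), H = (0, 1) — the answer is frame-independent, so this choice is without loss of generality.
1. W is the midpoint of HX ⇒ W = (0, 1/2)
2. B lies on line XN with XB:BN = 4:5 ⇒ B = (4/9, 0)
2·[XWB] = -2/9, 2·[WNB] = -5/18
[XWB]:[WNB] = -2/9:-5/18 = 4/5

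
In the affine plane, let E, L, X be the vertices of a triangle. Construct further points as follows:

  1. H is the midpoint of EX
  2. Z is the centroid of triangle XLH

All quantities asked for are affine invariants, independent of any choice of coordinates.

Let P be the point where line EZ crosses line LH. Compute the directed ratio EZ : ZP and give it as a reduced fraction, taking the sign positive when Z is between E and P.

Set E = (0, 0), L = (1, 0), X = (0, 1); any affine frame gives the same invariant.
1. H is the midpoint of EX ⇒ H = (0, 1/2)
2. Z is the centroid of triangle XLH ⇒ Z = (1/3, 1/2)
line EZ meets LH at P = (1/4, 3/8)
Z = E + t·(P−E) with t = 4/3, so EZ:ZP = 4/3:-1/3

EZ:ZP = -4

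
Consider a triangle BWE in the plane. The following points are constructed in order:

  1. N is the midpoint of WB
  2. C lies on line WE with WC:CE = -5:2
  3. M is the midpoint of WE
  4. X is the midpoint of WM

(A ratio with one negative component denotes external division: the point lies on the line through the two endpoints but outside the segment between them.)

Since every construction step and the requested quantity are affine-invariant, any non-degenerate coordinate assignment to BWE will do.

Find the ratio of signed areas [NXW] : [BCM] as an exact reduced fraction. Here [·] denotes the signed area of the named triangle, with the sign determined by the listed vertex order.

Assign B = (0, 0), W = (1, 0), E = (0, 1) — the answer is frame-independent, so this choice is without loss of generality.
1. N is the midpoint of WB ⇒ N = (1/2, 0)
2. C lies on line WE with WC:CE = -5:2 ⇒ C = (-2/3, 5/3)
3. M is the midpoint of WE ⇒ M = (1/2, 1/2)
4. X is the midpoint of WM ⇒ X = (3/4, 1/4)
2·[NXW] = -1/8, 2·[BCM] = -7/6
[NXW]:[BCM] = -1/8:-7/6 = 3/28

[NXW]:[BCM] = 3/28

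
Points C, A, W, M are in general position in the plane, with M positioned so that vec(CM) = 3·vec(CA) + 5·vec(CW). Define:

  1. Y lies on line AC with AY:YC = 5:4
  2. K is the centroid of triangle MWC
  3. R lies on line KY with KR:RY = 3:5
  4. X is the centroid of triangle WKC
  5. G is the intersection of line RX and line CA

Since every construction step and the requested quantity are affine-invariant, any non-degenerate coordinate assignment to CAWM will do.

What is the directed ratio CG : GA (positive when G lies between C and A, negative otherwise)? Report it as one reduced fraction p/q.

CG:GA = -3/5

Choose coordinates C = (0, 0), A = (1, 0), W = (0, 1), M = (3, 5).
1. Y lies on line AC with AY:YC = 5:4 ⇒ Y = (4/9, 0)
2. K is the centroid of triangle MWC ⇒ K = (1, 2)
3. R lies on line KY with KR:RY = 3:5 ⇒ R = (19/24, 5/4)
4. X is the centroid of triangle WKC ⇒ X = (1/3, 1)
5. G is the intersection of line RX and line CA ⇒ G = (-3/2, 0)
G = C + t·(A−C) with t = -3/2, so CG:GA = t:(1−t) = -3/2:5/2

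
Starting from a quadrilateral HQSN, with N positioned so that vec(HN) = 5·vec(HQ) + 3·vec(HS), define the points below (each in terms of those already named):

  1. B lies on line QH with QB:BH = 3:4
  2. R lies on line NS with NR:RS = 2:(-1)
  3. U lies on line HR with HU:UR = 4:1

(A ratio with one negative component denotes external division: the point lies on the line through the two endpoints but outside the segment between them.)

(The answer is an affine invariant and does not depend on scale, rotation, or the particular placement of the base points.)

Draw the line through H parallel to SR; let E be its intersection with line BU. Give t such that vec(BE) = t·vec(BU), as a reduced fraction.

t = 2/9

Choose coordinates H = (0, 0), Q = (1, 0), S = (0, 1), N = (5, 3).
1. B lies on line QH with QB:BH = 3:4 ⇒ B = (4/7, 0)
2. R lies on line NS with NR:RS = 2:(-1) ⇒ R = (-5, -1)
3. U lies on line HR with HU:UR = 4:1 ⇒ U = (-4, -4/5)
through H parallel to SR: direction (-5, -2); meets BU at E = (-4/9, -8/45)
E = B + t·(U−B) with t = 2/9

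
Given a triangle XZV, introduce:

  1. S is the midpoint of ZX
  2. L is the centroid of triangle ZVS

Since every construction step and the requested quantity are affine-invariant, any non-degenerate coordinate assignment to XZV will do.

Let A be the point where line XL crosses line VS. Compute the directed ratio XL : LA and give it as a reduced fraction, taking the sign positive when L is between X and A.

Assign X = (0, 0), Z = (1, 0), V = (0, 1) — the answer is frame-independent, so this choice is without loss of generality.
1. S is the midpoint of ZX ⇒ S = (1/2, 0)
2. L is the centroid of triangle ZVS ⇒ L = (1/2, 1/3)
line XL meets VS at A = (3/8, 1/4)
L = X + t·(A−X) with t = 4/3, so XL:LA = 4/3:-1/3

XL:LA = -4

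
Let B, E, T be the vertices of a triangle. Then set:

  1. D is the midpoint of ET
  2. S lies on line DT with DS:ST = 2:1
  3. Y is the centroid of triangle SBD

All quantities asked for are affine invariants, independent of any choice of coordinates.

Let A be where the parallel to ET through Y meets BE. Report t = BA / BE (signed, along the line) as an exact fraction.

t = 2/3

Choose coordinates B = (0, 0), E = (1, 0), T = (0, 1).
1. D is the midpoint of ET ⇒ D = (1/2, 1/2)
2. S lies on line DT with DS:ST = 2:1 ⇒ S = (1/6, 5/6)
3. Y is the centroid of triangle SBD ⇒ Y = (2/9, 4/9)
through Y parallel to ET: direction (-1, 1); meets BE at A = (2/3, 0)
A = B + t·(E−B) with t = 2/3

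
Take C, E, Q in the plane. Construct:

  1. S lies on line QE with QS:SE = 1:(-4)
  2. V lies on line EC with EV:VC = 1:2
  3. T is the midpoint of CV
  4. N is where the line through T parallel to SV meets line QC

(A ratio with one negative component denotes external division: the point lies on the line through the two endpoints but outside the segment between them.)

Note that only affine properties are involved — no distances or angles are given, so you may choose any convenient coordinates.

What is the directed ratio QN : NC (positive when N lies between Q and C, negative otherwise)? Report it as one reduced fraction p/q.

QN:NC = 5/4

Choose coordinates C = (0, 0), E = (1, 0), Q = (0, 1).
1. S lies on line QE with QS:SE = 1:(-4) ⇒ S = (-1/3, 4/3)
2. V lies on line EC with EV:VC = 1:2 ⇒ V = (2/3, 0)
3. T is the midpoint of CV ⇒ T = (1/3, 0)
4. N is where the line through T parallel to SV meets line QC ⇒ N = (0, 4/9)
N = Q + t·(C−Q) with t = 5/9, so QN:NC = t:(1−t) = 5/9:4/9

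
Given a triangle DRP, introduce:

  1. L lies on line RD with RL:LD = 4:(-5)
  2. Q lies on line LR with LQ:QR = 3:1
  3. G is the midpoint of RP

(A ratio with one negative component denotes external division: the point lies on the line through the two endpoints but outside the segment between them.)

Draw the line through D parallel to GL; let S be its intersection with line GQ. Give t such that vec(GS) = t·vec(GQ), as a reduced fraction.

Work in coordinates with D = (0, 0), R = (1, 0), P = (0, 1).
1. L lies on line RD with RL:LD = 4:(-5) ⇒ L = (5, 0)
2. Q lies on line LR with LQ:QR = 3:1 ⇒ Q = (2, 0)
3. G is the midpoint of RP ⇒ G = (1/2, 1/2)
through D parallel to GL: direction (9/2, -1/2); meets GQ at S = (3, -1/3)
S = G + t·(Q−G) with t = 5/3

t = 5/3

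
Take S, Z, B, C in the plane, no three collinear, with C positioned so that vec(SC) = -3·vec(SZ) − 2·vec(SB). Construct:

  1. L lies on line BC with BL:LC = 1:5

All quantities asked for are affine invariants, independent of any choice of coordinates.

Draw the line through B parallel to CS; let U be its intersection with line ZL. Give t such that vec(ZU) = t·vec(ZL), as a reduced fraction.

t = 10/9

Set S = (0, 0), Z = (1, 0), B = (0, 1), C = (-3, -2); any affine frame gives the same invariant.
1. L lies on line BC with BL:LC = 1:5 ⇒ L = (-1/2, 1/2)
through B parallel to CS: direction (3, 2); meets ZL at U = (-2/3, 5/9)
U = Z + t·(L−Z) with t = 10/9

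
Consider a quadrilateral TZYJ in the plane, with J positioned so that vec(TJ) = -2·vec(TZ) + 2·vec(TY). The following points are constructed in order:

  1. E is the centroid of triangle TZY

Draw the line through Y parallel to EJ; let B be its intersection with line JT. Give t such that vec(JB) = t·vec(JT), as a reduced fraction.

t = -3/4

Set T = (0, 0), Z = (1, 0), Y = (0, 1), J = (-2, 2); any affine frame gives the same invariant.
1. E is the centroid of triangle TZY ⇒ E = (1/3, 1/3)
through Y parallel to EJ: direction (-7/3, 5/3); meets JT at B = (-7/2, 7/2)
B = J + t·(T−J) with t = -3/4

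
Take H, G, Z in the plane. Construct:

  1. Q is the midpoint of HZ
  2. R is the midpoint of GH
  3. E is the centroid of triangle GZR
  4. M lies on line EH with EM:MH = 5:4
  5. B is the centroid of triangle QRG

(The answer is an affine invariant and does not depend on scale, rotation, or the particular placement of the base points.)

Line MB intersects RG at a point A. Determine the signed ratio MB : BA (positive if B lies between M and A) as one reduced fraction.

MB:BA = -1/9

Assign H = (0, 0), G = (1, 0), Z = (0, 1) — the answer is frame-independent, so this choice is without loss of generality.
1. Q is the midpoint of HZ ⇒ Q = (0, 1/2)
2. R is the midpoint of GH ⇒ R = (1/2, 0)
3. E is the centroid of triangle GZR ⇒ E = (1/2, 1/3)
4. M lies on line EH with EM:MH = 5:4 ⇒ M = (2/9, 4/27)
5. B is the centroid of triangle QRG ⇒ B = (1/2, 1/6)
line MB meets RG at A = (-2, 0)
B = M + t·(A−M) with t = -1/8, so MB:BA = -1/8:9/8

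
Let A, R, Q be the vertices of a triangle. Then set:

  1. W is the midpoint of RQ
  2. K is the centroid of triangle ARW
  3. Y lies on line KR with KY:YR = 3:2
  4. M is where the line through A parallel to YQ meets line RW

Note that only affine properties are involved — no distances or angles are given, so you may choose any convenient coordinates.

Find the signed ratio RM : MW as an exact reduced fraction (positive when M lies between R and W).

Choose coordinates A = (0, 0), R = (1, 0), Q = (0, 1).
1. W is the midpoint of RQ ⇒ W = (1/2, 1/2)
2. K is the centroid of triangle ARW ⇒ K = (1/2, 1/6)
3. Y lies on line KR with KY:YR = 3:2 ⇒ Y = (4/5, 1/15)
4. M is where the line through A parallel to YQ meets line RW ⇒ M = (-6, 7)
M = R + t·(W−R) with t = 14, so RM:MW = t:(1−t) = 14:-13

RM:MW = -14/13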